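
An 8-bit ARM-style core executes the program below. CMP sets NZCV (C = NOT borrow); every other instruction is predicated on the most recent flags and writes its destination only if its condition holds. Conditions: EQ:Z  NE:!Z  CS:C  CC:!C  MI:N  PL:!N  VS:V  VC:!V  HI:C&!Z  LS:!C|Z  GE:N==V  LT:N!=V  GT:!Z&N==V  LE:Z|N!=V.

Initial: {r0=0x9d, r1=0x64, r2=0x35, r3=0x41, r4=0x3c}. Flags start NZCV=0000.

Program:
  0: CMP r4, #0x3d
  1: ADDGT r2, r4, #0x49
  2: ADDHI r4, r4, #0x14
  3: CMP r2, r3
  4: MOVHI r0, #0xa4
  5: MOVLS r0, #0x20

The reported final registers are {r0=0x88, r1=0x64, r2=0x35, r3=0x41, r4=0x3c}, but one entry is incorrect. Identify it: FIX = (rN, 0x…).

FIX = (r0, 0x20)

[0] flags=1000 → (cmp)
[1] flags=1000 GT?F → skip
[2] flags=1000 HI?F → skip
[3] flags=1000 → (cmp)
[4] flags=1000 HI?F → skip
[5] flags=1000 LS?T → r0=0x20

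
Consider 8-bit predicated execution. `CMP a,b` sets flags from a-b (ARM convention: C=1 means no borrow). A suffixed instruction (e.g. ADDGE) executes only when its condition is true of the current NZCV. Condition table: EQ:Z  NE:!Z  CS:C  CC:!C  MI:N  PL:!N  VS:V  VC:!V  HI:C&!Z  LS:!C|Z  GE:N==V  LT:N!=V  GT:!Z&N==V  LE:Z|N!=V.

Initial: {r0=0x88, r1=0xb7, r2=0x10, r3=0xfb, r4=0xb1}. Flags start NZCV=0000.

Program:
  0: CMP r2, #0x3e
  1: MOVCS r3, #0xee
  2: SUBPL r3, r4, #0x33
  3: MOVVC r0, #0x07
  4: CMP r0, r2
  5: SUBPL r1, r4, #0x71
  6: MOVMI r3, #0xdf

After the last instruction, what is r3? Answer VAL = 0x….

VAL = 0xdf

[0] flags=1000 → (cmp)
[1] flags=1000 CS?F → skip
[2] flags=1000 PL?F → skip
[3] flags=1000 VC?T → r0=0x07
[4] flags=1000 → (cmp)
[5] flags=1000 PL?F → skip
[6] flags=1000 MI?T → r3=0xdf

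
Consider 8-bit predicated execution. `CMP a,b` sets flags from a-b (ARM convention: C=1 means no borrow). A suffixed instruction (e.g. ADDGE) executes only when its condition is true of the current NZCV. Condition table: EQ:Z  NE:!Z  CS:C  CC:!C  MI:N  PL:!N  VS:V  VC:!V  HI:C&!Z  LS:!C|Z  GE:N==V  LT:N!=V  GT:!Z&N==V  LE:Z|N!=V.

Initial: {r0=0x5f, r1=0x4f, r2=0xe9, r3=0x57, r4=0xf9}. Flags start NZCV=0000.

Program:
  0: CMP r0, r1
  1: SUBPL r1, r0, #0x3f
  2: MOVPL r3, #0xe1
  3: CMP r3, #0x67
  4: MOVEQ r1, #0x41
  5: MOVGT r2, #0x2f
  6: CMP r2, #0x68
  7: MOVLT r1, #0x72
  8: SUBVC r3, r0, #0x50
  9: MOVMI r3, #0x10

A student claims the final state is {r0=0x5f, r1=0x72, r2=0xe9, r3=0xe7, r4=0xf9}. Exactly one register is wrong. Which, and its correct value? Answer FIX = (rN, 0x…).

FIX = (r3, 0x10)

0: ✓ CMP  NZCV=0010
1: ✓ SUBPL  r1←0x20
2: ✓ MOVPL  r3←0xe1
3: ✓ CMP  NZCV=0011
4: · MOVEQ
5: · MOVGT
6: ✓ CMP  NZCV=1010
7: ✓ MOVLT  r1←0x72
8: ✓ SUBVC  r3←0x0f
9: ✓ MOVMI  r3←0x10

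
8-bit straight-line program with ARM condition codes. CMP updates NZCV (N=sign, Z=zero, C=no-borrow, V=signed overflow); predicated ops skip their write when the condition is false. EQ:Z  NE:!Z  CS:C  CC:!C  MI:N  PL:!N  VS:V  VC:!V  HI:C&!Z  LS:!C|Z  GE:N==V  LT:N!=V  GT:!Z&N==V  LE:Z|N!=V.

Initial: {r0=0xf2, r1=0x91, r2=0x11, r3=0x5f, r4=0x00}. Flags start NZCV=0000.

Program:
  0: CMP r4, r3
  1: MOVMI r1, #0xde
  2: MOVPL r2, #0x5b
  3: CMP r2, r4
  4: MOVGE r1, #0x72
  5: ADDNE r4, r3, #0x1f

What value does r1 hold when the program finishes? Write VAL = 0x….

[0] flags=1000 → (cmp)
[1] flags=1000 MI?T → r1=0xde
[2] flags=1000 PL?F → skip
[3] flags=0010 → (cmp)
[4] flags=0010 GE?T → r1=0x72
[5] flags=0010 NE?T → r4=0x7e

VAL = 0x72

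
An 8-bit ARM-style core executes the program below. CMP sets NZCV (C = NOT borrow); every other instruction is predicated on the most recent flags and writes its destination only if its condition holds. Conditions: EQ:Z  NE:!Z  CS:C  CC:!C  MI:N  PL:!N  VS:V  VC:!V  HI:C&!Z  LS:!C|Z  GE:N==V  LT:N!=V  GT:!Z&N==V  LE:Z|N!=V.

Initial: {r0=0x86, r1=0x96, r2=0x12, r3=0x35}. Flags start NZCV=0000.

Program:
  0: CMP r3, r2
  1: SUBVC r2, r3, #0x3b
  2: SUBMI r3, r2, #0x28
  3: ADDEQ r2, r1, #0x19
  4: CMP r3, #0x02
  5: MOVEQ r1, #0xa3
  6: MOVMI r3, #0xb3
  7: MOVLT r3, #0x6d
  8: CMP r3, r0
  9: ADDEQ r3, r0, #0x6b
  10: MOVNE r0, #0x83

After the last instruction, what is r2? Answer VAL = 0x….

VAL = 0xfa

0: ✓ CMP  NZCV=0010
1: ✓ SUBVC  r2←0xfa
2: · SUBMI
3: · ADDEQ
4: ✓ CMP  NZCV=0010
5: · MOVEQ
6: · MOVMI
7: · MOVLT
8: ✓ CMP  NZCV=1001
9: · ADDEQ
10: ✓ MOVNE  r0←0x83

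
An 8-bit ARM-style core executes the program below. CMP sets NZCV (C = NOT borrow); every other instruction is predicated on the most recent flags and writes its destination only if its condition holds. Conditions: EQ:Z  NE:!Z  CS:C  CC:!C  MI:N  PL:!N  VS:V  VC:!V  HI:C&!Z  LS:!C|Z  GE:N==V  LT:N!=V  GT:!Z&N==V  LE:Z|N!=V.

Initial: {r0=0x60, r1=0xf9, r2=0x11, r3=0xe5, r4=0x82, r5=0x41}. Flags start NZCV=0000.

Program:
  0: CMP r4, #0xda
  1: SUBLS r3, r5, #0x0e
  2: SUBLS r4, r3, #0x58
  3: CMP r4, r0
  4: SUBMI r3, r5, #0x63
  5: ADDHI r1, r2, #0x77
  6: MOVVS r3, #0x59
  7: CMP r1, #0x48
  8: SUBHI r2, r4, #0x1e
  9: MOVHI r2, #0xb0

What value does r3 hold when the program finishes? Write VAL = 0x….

[0] flags=1000 → (cmp)
[1] flags=1000 LS?T → r3=0x33
[2] flags=1000 LS?T → r4=0xdb
[3] flags=0011 → (cmp)
[4] flags=0011 MI?F → skip
[5] flags=0011 HI?T → r1=0x88
[6] flags=0011 VS?T → r3=0x59
[7] flags=0011 → (cmp)
[8] flags=0011 HI?T → r2=0xbd
[9] flags=0011 HI?T → r2=0xb0

VAL = 0x59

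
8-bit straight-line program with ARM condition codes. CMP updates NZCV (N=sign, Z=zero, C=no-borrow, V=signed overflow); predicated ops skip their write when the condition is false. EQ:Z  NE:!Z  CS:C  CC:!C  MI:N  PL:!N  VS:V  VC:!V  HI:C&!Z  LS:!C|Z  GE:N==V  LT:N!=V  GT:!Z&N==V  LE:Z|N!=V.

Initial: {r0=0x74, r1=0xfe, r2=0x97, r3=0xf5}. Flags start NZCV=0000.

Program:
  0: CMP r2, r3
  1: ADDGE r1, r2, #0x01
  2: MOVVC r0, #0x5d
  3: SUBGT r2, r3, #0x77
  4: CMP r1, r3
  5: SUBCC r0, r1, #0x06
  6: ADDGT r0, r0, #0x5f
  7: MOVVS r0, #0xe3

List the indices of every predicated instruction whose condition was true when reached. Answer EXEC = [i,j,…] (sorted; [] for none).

[0] flags=1000 → (cmp)
[1] flags=1000 GE?F → skip
[2] flags=1000 VC?T → r0=0x5d
[3] flags=1000 GT?F → skip
[4] flags=0010 → (cmp)
[5] flags=0010 CC?F → skip
[6] flags=0010 GT?T → r0=0xbc
[7] flags=0010 VS?F → skip

EXEC = [2,6]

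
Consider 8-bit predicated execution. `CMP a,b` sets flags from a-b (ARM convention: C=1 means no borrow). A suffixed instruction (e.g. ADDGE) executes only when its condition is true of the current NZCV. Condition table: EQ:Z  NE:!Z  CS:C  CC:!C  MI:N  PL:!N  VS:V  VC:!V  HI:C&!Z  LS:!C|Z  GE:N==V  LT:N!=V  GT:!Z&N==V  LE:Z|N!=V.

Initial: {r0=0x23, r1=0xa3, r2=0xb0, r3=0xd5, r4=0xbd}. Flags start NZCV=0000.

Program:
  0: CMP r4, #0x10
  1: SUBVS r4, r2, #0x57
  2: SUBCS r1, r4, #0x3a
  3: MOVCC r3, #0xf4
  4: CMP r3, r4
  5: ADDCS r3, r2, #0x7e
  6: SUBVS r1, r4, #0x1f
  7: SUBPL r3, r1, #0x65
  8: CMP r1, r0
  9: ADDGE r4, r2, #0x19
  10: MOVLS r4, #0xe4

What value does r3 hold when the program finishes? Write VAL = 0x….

VAL = 0x1e

0: ✓ CMP  NZCV=1010
1: · SUBVS
2: ✓ SUBCS  r1←0x83
3: · MOVCC
4: ✓ CMP  NZCV=0010
5: ✓ ADDCS  r3←0x2e
6: · SUBVS
7: ✓ SUBPL  r3←0x1e
8: ✓ CMP  NZCV=0011
9: · ADDGE
10: · MOVLS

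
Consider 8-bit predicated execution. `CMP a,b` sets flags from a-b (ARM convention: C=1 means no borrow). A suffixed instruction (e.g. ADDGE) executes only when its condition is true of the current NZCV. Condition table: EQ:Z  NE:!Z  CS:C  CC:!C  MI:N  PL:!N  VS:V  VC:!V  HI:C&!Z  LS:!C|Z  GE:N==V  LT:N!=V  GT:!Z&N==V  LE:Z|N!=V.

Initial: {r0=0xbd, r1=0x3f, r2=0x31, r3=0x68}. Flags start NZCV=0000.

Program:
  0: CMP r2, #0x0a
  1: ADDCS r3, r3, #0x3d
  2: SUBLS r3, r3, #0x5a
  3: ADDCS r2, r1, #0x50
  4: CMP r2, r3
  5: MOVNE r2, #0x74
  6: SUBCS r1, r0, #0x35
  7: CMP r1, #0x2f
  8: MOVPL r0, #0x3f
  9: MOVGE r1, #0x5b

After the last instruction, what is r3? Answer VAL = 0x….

0: ✓ CMP  NZCV=0010
1: ✓ ADDCS  r3←0xa5
2: · SUBLS
3: ✓ ADDCS  r2←0x8f
4: ✓ CMP  NZCV=1000
5: ✓ MOVNE  r2←0x74
6: · SUBCS
7: ✓ CMP  NZCV=0010
8: ✓ MOVPL  r0←0x3f
9: ✓ MOVGE  r1←0x5b

VAL = 0xa5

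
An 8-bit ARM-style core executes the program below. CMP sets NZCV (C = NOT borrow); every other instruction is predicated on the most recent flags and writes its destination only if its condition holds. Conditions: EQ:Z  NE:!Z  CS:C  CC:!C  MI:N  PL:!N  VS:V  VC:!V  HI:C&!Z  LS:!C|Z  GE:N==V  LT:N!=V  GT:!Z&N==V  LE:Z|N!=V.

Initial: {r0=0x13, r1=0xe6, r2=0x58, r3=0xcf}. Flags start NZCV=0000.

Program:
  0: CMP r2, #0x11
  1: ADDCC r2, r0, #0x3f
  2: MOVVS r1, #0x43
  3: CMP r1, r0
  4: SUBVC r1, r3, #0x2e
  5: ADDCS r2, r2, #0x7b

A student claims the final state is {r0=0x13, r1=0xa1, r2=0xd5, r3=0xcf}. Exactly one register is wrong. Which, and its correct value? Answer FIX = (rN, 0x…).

FIX = (r2, 0xd3)

0: ✓ CMP  NZCV=0010
1: · ADDCC
2: · MOVVS
3: ✓ CMP  NZCV=1010
4: ✓ SUBVC  r1←0xa1
5: ✓ ADDCS  r2←0xd3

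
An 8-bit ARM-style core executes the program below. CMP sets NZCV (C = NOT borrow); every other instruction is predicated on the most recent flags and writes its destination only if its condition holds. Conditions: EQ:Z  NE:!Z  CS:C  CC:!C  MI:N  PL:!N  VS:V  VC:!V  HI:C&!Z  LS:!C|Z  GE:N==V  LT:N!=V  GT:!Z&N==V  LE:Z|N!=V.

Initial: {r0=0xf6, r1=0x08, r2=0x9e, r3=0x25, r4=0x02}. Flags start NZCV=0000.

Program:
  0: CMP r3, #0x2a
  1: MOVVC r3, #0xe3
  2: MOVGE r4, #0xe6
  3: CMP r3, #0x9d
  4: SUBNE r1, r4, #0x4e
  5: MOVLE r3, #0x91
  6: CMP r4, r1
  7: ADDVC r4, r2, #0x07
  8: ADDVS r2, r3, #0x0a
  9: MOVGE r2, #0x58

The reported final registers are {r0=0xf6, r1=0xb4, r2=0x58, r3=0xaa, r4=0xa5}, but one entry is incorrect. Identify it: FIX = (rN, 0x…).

0: ✓ CMP  NZCV=1000
1: ✓ MOVVC  r3←0xe3
2: · MOVGE
3: ✓ CMP  NZCV=0010
4: ✓ SUBNE  r1←0xb4
5: · MOVLE
6: ✓ CMP  NZCV=0000
7: ✓ ADDVC  r4←0xa5
8: · ADDVS
9: ✓ MOVGE  r2←0x58

FIX = (r3, 0xe3)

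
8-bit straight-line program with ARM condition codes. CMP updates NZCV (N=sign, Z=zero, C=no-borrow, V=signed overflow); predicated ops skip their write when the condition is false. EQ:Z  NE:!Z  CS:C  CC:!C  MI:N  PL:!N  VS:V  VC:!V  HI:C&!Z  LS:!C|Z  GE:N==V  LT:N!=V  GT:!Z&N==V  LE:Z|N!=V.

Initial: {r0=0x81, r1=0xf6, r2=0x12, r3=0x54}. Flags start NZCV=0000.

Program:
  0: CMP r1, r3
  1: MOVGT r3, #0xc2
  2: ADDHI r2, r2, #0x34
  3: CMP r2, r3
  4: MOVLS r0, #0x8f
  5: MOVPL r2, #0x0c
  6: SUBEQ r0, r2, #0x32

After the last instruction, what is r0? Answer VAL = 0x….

0: ✓ CMP  NZCV=1010
1: · MOVGT
2: ✓ ADDHI  r2←0x46
3: ✓ CMP  NZCV=1000
4: ✓ MOVLS  r0←0x8f
5: · MOVPL
6: · SUBEQ

VAL = 0x8f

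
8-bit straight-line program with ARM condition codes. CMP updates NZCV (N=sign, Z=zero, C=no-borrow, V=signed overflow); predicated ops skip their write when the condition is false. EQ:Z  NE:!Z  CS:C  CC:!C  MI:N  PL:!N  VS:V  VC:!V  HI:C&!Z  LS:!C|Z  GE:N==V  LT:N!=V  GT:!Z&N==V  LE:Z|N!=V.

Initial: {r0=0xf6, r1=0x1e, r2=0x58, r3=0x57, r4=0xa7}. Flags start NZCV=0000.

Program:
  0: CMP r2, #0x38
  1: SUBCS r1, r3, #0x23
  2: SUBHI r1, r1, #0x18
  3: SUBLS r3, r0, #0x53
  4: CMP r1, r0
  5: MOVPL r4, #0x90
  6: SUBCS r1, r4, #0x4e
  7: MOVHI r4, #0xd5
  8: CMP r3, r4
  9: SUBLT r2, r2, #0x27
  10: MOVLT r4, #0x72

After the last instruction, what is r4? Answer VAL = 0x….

VAL = 0x90

0: ✓ CMP  NZCV=0010
1: ✓ SUBCS  r1←0x34
2: ✓ SUBHI  r1←0x1c
3: · SUBLS
4: ✓ CMP  NZCV=0000
5: ✓ MOVPL  r4←0x90
6: · SUBCS
7: · MOVHI
8: ✓ CMP  NZCV=1001
9: · SUBLT
10: · MOVLT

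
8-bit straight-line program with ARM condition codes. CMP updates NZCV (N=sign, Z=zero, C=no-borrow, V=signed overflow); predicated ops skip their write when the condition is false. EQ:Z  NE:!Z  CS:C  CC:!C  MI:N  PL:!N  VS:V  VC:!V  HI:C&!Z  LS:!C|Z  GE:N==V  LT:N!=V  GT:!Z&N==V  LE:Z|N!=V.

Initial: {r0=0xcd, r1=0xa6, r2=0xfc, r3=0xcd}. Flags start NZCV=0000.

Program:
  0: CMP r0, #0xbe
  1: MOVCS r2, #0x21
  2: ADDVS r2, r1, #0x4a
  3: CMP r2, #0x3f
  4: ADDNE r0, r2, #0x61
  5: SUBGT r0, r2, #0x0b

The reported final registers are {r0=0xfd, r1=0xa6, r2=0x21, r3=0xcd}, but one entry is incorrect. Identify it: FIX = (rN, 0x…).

FIX = (r0, 0x82)

[0] flags=0010 → (cmp)
[1] flags=0010 CS?T → r2=0x21
[2] flags=0010 VS?F → skip
[3] flags=1000 → (cmp)
[4] flags=1000 NE?T → r0=0x82
[5] flags=1000 GT?F → skip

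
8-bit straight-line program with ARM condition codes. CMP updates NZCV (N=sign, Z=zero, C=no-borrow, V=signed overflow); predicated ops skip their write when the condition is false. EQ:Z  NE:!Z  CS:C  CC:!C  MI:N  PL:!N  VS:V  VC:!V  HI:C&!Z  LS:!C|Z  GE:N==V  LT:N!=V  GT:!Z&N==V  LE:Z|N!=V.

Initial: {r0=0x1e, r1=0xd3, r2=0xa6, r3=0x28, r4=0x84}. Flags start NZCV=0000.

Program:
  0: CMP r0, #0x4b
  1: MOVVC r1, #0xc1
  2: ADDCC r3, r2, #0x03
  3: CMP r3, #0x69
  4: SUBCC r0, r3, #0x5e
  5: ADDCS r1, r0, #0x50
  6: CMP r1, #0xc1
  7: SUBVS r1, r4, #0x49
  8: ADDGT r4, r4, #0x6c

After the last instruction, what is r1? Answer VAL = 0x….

VAL = 0x3b

0: ✓ CMP  NZCV=1000
1: ✓ MOVVC  r1←0xc1
2: ✓ ADDCC  r3←0xa9
3: ✓ CMP  NZCV=0011
4: · SUBCC
5: ✓ ADDCS  r1←0x6e
6: ✓ CMP  NZCV=1001
7: ✓ SUBVS  r1←0x3b
8: ✓ ADDGT  r4←0xf0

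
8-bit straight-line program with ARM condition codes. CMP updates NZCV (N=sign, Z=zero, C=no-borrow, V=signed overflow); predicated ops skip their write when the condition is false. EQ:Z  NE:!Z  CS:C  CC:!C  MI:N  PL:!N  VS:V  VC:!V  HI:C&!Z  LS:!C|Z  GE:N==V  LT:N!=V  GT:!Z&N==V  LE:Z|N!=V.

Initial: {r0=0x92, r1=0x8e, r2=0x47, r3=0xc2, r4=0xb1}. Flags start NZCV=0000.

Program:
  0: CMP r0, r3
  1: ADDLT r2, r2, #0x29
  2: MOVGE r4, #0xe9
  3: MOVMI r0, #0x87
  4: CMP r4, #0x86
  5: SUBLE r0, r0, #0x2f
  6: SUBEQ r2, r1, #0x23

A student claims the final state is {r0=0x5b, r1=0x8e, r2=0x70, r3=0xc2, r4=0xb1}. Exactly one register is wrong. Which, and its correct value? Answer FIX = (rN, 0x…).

[0] flags=1000 → (cmp)
[1] flags=1000 LT?T → r2=0x70
[2] flags=1000 GE?F → skip
[3] flags=1000 MI?T → r0=0x87
[4] flags=0010 → (cmp)
[5] flags=0010 LE?F → skip
[6] flags=0010 EQ?F → skip

FIX = (r0, 0x87)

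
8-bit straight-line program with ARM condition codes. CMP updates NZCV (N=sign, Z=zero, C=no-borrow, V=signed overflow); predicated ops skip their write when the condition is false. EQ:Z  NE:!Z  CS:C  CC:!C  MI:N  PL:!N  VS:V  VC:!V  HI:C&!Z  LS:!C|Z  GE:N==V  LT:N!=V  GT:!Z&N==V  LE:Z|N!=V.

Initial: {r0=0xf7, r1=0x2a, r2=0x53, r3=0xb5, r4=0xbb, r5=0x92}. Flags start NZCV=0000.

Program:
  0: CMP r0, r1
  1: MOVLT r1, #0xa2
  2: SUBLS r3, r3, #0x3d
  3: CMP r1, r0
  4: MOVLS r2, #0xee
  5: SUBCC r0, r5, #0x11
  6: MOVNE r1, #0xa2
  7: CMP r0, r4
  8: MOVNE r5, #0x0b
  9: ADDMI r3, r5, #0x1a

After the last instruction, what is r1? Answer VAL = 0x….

VAL = 0xa2

0: ✓ CMP  NZCV=1010
1: ✓ MOVLT  r1←0xa2
2: · SUBLS
3: ✓ CMP  NZCV=1000
4: ✓ MOVLS  r2←0xee
5: ✓ SUBCC  r0←0x81
6: ✓ MOVNE  r1←0xa2
7: ✓ CMP  NZCV=1000
8: ✓ MOVNE  r5←0x0b
9: ✓ ADDMI  r3←0x25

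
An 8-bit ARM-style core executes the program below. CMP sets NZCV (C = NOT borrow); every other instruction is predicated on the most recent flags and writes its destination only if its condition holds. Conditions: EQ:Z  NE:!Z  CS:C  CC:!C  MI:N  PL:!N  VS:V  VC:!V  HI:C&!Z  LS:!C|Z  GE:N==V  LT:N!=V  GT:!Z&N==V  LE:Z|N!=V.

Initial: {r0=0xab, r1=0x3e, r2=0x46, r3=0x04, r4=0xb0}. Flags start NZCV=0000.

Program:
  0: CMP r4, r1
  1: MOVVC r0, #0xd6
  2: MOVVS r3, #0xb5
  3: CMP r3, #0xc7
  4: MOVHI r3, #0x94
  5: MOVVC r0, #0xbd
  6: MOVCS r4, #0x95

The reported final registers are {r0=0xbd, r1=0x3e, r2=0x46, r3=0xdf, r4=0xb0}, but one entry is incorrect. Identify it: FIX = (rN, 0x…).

0: ✓ CMP  NZCV=0011
1: · MOVVC
2: ✓ MOVVS  r3←0xb5
3: ✓ CMP  NZCV=1000
4: · MOVHI
5: ✓ MOVVC  r0←0xbd
6: · MOVCS

FIX = (r3, 0xb5)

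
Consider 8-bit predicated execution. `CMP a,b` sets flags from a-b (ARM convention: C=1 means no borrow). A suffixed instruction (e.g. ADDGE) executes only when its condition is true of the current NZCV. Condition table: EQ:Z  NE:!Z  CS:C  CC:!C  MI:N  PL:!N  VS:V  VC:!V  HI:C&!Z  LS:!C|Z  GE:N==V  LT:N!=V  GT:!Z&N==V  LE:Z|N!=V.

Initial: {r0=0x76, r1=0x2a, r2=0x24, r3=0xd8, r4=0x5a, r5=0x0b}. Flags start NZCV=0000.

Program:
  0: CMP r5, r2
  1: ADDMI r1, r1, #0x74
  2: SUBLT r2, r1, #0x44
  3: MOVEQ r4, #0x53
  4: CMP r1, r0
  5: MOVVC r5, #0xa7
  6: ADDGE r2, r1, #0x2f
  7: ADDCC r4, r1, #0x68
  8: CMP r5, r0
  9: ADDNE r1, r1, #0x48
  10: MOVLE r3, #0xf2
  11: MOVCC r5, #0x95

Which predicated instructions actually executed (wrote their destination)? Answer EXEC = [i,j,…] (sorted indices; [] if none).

[0] flags=1000 → (cmp)
[1] flags=1000 MI?T → r1=0x9e
[2] flags=1000 LT?T → r2=0x5a
[3] flags=1000 EQ?F → skip
[4] flags=0011 → (cmp)
[5] flags=0011 VC?F → skip
[6] flags=0011 GE?F → skip
[7] flags=0011 CC?F → skip
[8] flags=1000 → (cmp)
[9] flags=1000 NE?T → r1=0xe6
[10] flags=1000 LE?T → r3=0xf2
[11] flags=1000 CC?T → r5=0x95

EXEC = [1,2,9,10,11]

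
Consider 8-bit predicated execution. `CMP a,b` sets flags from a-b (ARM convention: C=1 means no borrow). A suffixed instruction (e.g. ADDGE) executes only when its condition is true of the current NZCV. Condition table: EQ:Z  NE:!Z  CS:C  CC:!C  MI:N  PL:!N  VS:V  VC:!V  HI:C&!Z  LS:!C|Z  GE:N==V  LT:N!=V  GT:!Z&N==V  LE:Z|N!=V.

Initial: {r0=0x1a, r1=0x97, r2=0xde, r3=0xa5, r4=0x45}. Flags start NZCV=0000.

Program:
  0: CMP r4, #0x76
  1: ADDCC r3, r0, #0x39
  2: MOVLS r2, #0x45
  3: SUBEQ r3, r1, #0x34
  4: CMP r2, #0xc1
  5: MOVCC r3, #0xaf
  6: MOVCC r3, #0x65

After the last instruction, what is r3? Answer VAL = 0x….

[0] flags=1000 → (cmp)
[1] flags=1000 CC?T → r3=0x53
[2] flags=1000 LS?T → r2=0x45
[3] flags=1000 EQ?F → skip
[4] flags=1001 → (cmp)
[5] flags=1001 CC?T → r3=0xaf
[6] flags=1001 CC?T → r3=0x65

VAL = 0x65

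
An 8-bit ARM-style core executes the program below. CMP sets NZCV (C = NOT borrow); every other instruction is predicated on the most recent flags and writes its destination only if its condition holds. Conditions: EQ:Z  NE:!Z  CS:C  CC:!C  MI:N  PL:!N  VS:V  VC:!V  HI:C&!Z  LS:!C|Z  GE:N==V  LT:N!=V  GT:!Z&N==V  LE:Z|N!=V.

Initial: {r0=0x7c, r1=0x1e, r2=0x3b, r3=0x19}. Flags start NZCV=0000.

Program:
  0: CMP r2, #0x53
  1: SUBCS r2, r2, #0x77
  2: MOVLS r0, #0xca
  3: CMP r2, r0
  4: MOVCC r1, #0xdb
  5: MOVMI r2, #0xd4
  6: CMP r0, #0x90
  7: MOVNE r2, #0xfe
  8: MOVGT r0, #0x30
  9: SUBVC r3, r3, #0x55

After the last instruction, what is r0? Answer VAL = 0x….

0: ✓ CMP  NZCV=1000
1: · SUBCS
2: ✓ MOVLS  r0←0xca
3: ✓ CMP  NZCV=0000
4: ✓ MOVCC  r1←0xdb
5: · MOVMI
6: ✓ CMP  NZCV=0010
7: ✓ MOVNE  r2←0xfe
8: ✓ MOVGT  r0←0x30
9: ✓ SUBVC  r3←0xc4

VAL = 0x30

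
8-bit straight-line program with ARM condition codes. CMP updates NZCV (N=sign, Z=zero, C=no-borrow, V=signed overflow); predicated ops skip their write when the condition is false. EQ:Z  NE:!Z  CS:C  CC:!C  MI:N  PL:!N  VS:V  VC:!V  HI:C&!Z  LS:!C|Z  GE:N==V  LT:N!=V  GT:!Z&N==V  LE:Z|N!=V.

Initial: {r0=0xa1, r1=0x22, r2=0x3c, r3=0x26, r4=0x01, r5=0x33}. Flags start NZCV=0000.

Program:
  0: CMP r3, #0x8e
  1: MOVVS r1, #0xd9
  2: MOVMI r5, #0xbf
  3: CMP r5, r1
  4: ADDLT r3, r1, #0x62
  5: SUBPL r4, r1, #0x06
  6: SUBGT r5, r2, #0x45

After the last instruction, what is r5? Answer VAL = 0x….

0: ✓ CMP  NZCV=1001
1: ✓ MOVVS  r1←0xd9
2: ✓ MOVMI  r5←0xbf
3: ✓ CMP  NZCV=1000
4: ✓ ADDLT  r3←0x3b
5: · SUBPL
6: · SUBGT

VAL = 0xbf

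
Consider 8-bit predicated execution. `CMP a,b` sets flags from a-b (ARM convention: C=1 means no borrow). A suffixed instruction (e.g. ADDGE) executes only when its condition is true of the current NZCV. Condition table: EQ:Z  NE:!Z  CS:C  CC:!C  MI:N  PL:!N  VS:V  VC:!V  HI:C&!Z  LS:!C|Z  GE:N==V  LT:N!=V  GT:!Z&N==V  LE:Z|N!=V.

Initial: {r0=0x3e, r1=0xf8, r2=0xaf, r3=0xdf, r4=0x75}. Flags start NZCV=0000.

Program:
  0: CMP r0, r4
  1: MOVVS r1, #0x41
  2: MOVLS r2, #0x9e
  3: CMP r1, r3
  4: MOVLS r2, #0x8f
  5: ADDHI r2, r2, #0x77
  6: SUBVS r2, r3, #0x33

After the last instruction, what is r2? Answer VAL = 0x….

VAL = 0x15

[0] flags=1000 → (cmp)
[1] flags=1000 VS?F → skip
[2] flags=1000 LS?T → r2=0x9e
[3] flags=0010 → (cmp)
[4] flags=0010 LS?F → skip
[5] flags=0010 HI?T → r2=0x15
[6] flags=0010 VS?F → skip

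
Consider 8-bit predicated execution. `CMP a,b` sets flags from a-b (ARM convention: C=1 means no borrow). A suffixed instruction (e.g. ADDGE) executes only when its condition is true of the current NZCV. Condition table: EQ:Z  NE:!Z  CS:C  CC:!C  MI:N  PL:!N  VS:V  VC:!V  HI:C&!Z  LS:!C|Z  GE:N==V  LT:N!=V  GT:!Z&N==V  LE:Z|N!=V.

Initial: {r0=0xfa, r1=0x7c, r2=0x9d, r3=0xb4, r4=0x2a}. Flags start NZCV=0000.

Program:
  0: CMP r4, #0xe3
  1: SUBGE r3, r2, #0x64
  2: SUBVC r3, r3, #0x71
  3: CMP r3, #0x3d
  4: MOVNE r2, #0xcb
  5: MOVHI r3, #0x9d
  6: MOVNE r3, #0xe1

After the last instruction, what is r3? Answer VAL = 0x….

VAL = 0xe1

0: ✓ CMP  NZCV=0000
1: ✓ SUBGE  r3←0x39
2: ✓ SUBVC  r3←0xc8
3: ✓ CMP  NZCV=1010
4: ✓ MOVNE  r2←0xcb
5: ✓ MOVHI  r3←0x9d
6: ✓ MOVNE  r3←0xe1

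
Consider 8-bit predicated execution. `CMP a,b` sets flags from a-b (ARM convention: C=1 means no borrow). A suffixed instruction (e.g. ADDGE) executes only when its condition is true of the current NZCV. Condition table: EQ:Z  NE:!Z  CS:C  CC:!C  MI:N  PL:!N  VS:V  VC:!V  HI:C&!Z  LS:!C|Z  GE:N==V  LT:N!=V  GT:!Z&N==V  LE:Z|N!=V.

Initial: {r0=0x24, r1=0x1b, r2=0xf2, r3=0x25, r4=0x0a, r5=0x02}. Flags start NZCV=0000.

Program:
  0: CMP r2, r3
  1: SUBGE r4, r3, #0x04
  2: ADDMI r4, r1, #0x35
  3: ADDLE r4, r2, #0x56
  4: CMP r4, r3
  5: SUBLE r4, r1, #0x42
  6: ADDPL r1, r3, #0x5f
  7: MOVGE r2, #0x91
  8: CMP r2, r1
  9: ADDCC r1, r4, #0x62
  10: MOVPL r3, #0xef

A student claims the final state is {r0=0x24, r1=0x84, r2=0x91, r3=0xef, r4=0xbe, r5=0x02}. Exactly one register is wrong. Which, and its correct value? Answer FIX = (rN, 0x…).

FIX = (r4, 0x48)

0: ✓ CMP  NZCV=1010
1: · SUBGE
2: ✓ ADDMI  r4←0x50
3: ✓ ADDLE  r4←0x48
4: ✓ CMP  NZCV=0010
5: · SUBLE
6: ✓ ADDPL  r1←0x84
7: ✓ MOVGE  r2←0x91
8: ✓ CMP  NZCV=0010
9: · ADDCC
10: ✓ MOVPL  r3←0xef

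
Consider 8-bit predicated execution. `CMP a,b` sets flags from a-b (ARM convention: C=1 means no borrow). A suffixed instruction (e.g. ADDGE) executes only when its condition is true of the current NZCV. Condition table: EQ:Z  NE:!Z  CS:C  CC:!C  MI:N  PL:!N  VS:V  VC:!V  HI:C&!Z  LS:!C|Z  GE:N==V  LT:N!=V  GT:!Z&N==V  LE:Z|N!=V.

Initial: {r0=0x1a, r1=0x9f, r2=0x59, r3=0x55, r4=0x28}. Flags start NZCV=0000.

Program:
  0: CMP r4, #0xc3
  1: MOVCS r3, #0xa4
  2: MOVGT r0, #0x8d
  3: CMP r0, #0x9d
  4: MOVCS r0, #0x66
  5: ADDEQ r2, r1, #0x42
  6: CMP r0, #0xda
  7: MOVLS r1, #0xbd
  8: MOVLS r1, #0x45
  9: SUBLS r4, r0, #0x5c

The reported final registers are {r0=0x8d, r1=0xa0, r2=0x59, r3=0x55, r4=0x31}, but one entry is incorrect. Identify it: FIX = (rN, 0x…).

FIX = (r1, 0x45)

[0] flags=0000 → (cmp)
[1] flags=0000 CS?F → skip
[2] flags=0000 GT?T → r0=0x8d
[3] flags=1000 → (cmp)
[4] flags=1000 CS?F → skip
[5] flags=1000 EQ?F → skip
[6] flags=1000 → (cmp)
[7] flags=1000 LS?T → r1=0xbd
[8] flags=1000 LS?T → r1=0x45
[9] flags=1000 LS?T → r4=0x31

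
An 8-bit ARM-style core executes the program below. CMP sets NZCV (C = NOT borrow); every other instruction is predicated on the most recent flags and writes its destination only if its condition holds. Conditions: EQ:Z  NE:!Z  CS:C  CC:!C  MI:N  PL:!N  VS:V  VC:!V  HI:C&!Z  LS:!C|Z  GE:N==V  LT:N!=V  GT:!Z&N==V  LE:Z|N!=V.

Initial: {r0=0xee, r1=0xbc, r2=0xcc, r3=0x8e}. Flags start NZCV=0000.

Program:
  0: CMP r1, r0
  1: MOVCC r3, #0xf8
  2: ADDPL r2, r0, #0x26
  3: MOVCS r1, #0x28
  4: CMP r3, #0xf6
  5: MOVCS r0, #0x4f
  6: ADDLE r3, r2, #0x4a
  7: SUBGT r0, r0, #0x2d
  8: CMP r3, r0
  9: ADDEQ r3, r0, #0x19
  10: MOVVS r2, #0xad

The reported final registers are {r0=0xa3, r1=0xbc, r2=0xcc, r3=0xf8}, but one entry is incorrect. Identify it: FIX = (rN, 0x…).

FIX = (r0, 0x22)

0: ✓ CMP  NZCV=1000
1: ✓ MOVCC  r3←0xf8
2: · ADDPL
3: · MOVCS
4: ✓ CMP  NZCV=0010
5: ✓ MOVCS  r0←0x4f
6: · ADDLE
7: ✓ SUBGT  r0←0x22
8: ✓ CMP  NZCV=1010
9: · ADDEQ
10: · MOVVS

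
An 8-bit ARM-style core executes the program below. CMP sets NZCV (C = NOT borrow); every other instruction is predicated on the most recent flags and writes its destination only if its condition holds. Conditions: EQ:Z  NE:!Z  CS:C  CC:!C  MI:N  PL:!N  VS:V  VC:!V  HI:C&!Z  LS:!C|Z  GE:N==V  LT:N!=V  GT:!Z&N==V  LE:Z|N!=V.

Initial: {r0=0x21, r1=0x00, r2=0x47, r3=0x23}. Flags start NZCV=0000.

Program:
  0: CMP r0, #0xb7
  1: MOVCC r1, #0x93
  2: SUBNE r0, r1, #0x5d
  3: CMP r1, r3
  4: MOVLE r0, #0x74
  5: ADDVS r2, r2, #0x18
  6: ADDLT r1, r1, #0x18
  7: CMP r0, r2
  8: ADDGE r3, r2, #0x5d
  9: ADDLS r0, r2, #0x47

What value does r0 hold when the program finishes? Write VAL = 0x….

VAL = 0x74

0: ✓ CMP  NZCV=0000
1: ✓ MOVCC  r1←0x93
2: ✓ SUBNE  r0←0x36
3: ✓ CMP  NZCV=0011
4: ✓ MOVLE  r0←0x74
5: ✓ ADDVS  r2←0x5f
6: ✓ ADDLT  r1←0xab
7: ✓ CMP  NZCV=0010
8: ✓ ADDGE  r3←0xbc
9: · ADDLS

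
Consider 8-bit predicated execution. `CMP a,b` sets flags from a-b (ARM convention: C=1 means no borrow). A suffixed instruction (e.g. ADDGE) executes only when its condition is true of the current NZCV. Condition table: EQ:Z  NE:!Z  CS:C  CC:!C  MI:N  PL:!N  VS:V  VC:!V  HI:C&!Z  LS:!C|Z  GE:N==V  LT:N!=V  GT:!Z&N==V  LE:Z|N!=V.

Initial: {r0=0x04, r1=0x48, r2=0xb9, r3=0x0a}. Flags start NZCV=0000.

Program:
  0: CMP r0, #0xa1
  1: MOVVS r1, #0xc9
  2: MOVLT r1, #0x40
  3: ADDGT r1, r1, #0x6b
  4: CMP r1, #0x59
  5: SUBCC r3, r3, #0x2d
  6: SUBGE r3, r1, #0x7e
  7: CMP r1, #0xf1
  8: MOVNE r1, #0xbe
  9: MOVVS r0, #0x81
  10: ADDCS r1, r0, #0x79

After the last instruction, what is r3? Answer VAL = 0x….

VAL = 0x0a

0: ✓ CMP  NZCV=0000
1: · MOVVS
2: · MOVLT
3: ✓ ADDGT  r1←0xb3
4: ✓ CMP  NZCV=0011
5: · SUBCC
6: · SUBGE
7: ✓ CMP  NZCV=1000
8: ✓ MOVNE  r1←0xbe
9: · MOVVS
10: · ADDCS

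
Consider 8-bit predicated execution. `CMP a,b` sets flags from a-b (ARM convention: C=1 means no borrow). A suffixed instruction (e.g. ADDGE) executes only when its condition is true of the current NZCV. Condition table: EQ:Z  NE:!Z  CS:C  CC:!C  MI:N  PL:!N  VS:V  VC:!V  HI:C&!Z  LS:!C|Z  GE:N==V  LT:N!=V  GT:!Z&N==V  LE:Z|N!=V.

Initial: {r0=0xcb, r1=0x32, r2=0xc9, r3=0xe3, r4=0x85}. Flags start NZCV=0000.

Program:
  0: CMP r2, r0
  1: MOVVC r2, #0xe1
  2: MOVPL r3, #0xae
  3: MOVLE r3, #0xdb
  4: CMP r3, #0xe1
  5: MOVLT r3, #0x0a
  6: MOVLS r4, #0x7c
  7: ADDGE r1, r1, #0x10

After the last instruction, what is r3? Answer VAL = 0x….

[0] flags=1000 → (cmp)
[1] flags=1000 VC?T → r2=0xe1
[2] flags=1000 PL?F → skip
[3] flags=1000 LE?T → r3=0xdb
[4] flags=1000 → (cmp)
[5] flags=1000 LT?T → r3=0x0a
[6] flags=1000 LS?T → r4=0x7c
[7] flags=1000 GE?F → skip

VAL = 0x0a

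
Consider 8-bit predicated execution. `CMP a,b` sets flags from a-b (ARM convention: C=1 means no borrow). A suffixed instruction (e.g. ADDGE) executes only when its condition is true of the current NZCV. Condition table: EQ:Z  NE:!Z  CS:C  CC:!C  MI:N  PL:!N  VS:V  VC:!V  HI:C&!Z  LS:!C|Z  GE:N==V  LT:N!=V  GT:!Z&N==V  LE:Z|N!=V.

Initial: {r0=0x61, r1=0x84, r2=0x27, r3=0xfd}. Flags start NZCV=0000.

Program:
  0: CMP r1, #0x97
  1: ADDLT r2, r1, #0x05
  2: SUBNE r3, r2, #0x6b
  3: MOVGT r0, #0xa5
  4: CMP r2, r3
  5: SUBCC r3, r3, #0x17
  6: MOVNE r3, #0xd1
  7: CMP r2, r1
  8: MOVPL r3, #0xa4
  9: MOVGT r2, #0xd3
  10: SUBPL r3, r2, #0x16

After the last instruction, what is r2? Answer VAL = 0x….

VAL = 0xd3

[0] flags=1000 → (cmp)
[1] flags=1000 LT?T → r2=0x89
[2] flags=1000 NE?T → r3=0x1e
[3] flags=1000 GT?F → skip
[4] flags=0011 → (cmp)
[5] flags=0011 CC?F → skip
[6] flags=0011 NE?T → r3=0xd1
[7] flags=0010 → (cmp)
[8] flags=0010 PL?T → r3=0xa4
[9] flags=0010 GT?T → r2=0xd3
[10] flags=0010 PL?T → r3=0xbd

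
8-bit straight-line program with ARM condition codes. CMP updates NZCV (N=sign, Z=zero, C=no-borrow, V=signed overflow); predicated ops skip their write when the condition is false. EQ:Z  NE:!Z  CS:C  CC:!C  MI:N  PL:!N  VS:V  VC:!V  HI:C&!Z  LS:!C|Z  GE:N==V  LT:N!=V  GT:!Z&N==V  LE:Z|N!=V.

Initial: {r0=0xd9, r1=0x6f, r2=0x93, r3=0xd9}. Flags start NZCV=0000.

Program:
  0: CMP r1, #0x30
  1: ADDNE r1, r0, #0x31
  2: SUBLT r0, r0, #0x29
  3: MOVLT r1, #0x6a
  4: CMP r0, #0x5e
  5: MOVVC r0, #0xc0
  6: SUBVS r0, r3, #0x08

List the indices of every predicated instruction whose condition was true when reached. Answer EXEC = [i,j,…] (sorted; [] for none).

EXEC = [1,6]

[0] flags=0010 → (cmp)
[1] flags=0010 NE?T → r1=0x0a
[2] flags=0010 LT?F → skip
[3] flags=0010 LT?F → skip
[4] flags=0011 → (cmp)
[5] flags=0011 VC?F → skip
[6] flags=0011 VS?T → r0=0xd1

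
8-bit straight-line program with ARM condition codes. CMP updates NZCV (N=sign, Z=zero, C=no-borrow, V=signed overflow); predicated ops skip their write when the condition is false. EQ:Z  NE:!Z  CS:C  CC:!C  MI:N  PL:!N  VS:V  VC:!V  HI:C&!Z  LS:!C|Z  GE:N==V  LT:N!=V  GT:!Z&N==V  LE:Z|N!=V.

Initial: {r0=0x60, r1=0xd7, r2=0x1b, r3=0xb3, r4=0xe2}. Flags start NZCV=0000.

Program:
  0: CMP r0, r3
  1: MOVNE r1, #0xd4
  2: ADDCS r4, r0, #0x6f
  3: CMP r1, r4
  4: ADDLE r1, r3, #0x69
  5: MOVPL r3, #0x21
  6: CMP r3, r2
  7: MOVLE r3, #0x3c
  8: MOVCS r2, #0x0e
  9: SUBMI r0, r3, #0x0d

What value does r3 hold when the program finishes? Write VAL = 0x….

0: ✓ CMP  NZCV=1001
1: ✓ MOVNE  r1←0xd4
2: · ADDCS
3: ✓ CMP  NZCV=1000
4: ✓ ADDLE  r1←0x1c
5: · MOVPL
6: ✓ CMP  NZCV=1010
7: ✓ MOVLE  r3←0x3c
8: ✓ MOVCS  r2←0x0e
9: ✓ SUBMI  r0←0x2f

VAL = 0x3c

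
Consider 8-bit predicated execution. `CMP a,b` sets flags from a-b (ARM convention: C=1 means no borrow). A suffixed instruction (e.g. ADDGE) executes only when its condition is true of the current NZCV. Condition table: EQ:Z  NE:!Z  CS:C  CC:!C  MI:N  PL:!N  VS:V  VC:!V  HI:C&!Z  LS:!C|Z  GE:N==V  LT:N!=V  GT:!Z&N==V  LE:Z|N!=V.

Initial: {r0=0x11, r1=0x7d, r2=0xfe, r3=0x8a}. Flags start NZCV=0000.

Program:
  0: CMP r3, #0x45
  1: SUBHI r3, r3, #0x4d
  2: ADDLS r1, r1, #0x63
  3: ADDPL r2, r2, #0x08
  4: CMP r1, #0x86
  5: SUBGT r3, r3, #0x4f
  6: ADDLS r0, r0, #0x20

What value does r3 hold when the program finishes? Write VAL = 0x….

0: ✓ CMP  NZCV=0011
1: ✓ SUBHI  r3←0x3d
2: · ADDLS
3: ✓ ADDPL  r2←0x06
4: ✓ CMP  NZCV=1001
5: ✓ SUBGT  r3←0xee
6: ✓ ADDLS  r0←0x31

VAL = 0xee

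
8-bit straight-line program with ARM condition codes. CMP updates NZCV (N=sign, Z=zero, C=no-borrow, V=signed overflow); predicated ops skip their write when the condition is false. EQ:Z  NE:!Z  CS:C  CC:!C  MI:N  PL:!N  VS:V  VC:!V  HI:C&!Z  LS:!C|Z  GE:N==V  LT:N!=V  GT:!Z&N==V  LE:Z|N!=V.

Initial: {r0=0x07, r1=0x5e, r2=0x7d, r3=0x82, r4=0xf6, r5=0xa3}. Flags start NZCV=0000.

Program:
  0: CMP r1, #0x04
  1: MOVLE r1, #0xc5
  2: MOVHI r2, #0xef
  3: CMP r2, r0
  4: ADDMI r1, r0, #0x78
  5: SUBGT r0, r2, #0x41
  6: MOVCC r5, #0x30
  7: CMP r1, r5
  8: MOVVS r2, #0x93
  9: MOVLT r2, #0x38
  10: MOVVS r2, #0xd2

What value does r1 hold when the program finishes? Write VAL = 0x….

0: ✓ CMP  NZCV=0010
1: · MOVLE
2: ✓ MOVHI  r2←0xef
3: ✓ CMP  NZCV=1010
4: ✓ ADDMI  r1←0x7f
5: · SUBGT
6: · MOVCC
7: ✓ CMP  NZCV=1001
8: ✓ MOVVS  r2←0x93
9: · MOVLT
10: ✓ MOVVS  r2←0xd2

VAL = 0x7f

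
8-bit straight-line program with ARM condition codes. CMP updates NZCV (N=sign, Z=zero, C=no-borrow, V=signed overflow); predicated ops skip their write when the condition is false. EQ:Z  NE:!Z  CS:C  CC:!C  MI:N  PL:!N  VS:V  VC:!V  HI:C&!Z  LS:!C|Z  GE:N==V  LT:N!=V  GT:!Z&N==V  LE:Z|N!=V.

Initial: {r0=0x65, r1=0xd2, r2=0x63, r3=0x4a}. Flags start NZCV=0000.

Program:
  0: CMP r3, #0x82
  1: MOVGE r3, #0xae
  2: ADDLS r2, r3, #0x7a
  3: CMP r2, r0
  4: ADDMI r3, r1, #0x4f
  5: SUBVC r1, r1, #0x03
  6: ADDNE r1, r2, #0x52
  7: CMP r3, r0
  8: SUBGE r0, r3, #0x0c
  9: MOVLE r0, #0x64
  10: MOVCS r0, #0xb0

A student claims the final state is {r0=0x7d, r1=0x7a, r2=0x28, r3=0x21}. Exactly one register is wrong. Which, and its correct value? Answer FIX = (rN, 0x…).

FIX = (r0, 0x64)

0: ✓ CMP  NZCV=1001
1: ✓ MOVGE  r3←0xae
2: ✓ ADDLS  r2←0x28
3: ✓ CMP  NZCV=1000
4: ✓ ADDMI  r3←0x21
5: ✓ SUBVC  r1←0xcf
6: ✓ ADDNE  r1←0x7a
7: ✓ CMP  NZCV=1000
8: · SUBGE
9: ✓ MOVLE  r0←0x64
10: · MOVCS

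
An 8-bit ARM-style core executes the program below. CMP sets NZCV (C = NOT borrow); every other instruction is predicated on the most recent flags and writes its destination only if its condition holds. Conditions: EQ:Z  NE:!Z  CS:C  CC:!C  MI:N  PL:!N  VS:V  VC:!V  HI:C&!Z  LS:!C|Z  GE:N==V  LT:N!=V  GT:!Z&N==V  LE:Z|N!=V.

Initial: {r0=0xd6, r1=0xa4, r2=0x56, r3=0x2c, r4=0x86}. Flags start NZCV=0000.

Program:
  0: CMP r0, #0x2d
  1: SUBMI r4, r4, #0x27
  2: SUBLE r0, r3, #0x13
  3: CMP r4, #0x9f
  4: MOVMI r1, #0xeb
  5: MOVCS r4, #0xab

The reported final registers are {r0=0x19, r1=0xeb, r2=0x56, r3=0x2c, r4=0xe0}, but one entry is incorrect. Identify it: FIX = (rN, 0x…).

FIX = (r4, 0x5f)

[0] flags=1010 → (cmp)
[1] flags=1010 MI?T → r4=0x5f
[2] flags=1010 LE?T → r0=0x19
[3] flags=1001 → (cmp)
[4] flags=1001 MI?T → r1=0xeb
[5] flags=1001 CS?F → skip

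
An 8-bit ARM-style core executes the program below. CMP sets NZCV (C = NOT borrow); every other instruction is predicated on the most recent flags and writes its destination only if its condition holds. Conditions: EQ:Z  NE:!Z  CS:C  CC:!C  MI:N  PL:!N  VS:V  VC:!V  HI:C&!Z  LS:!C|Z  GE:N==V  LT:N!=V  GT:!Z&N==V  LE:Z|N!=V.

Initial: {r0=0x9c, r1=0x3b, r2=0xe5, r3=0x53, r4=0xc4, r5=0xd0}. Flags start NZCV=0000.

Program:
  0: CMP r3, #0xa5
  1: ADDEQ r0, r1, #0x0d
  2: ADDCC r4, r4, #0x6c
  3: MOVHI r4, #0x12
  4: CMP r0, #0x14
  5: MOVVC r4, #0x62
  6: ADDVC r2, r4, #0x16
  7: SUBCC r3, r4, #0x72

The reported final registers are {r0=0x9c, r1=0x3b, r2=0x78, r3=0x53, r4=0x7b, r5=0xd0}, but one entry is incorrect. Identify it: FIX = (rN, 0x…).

FIX = (r4, 0x62)

0: ✓ CMP  NZCV=1001
1: · ADDEQ
2: ✓ ADDCC  r4←0x30
3: · MOVHI
4: ✓ CMP  NZCV=1010
5: ✓ MOVVC  r4←0x62
6: ✓ ADDVC  r2←0x78
7: · SUBCC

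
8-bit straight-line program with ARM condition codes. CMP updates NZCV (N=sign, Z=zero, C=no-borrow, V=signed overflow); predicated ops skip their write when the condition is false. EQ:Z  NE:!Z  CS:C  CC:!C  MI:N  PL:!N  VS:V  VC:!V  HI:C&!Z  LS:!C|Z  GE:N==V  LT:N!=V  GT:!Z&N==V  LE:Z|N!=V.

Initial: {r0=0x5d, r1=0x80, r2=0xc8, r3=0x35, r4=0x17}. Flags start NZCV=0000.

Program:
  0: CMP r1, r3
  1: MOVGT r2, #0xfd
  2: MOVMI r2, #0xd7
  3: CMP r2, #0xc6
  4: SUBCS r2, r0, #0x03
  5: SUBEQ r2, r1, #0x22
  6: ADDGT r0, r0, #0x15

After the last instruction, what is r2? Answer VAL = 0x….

VAL = 0x5a

[0] flags=0011 → (cmp)
[1] flags=0011 GT?F → skip
[2] flags=0011 MI?F → skip
[3] flags=0010 → (cmp)
[4] flags=0010 CS?T → r2=0x5a
[5] flags=0010 EQ?F → skip
[6] flags=0010 GT?T → r0=0x72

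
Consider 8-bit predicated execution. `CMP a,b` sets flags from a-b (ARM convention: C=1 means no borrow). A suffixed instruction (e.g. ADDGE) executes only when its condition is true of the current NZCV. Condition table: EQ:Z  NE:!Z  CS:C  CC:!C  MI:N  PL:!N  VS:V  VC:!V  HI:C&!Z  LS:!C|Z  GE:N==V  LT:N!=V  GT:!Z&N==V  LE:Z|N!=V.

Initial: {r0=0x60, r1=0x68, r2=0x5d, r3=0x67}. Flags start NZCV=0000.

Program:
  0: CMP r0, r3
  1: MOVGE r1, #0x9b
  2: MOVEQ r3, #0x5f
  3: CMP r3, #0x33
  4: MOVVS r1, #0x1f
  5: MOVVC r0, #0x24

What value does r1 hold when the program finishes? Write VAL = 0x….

VAL = 0x68

[0] flags=1000 → (cmp)
[1] flags=1000 GE?F → skip
[2] flags=1000 EQ?F → skip
[3] flags=0010 → (cmp)
[4] flags=0010 VS?F → skip
[5] flags=0010 VC?T → r0=0x24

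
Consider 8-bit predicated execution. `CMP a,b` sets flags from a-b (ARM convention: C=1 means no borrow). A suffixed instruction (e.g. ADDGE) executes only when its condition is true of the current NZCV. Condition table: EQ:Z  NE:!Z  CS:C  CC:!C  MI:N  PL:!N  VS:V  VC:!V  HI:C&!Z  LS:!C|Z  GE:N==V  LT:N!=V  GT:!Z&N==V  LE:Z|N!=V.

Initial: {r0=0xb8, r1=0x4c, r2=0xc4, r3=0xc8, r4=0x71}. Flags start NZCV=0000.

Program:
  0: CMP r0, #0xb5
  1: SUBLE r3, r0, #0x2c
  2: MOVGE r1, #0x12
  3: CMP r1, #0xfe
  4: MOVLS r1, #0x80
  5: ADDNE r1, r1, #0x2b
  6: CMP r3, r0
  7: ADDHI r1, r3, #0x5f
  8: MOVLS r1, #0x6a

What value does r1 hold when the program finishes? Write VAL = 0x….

[0] flags=0010 → (cmp)
[1] flags=0010 LE?F → skip
[2] flags=0010 GE?T → r1=0x12
[3] flags=0000 → (cmp)
[4] flags=0000 LS?T → r1=0x80
[5] flags=0000 NE?T → r1=0xab
[6] flags=0010 → (cmp)
[7] flags=0010 HI?T → r1=0x27
[8] flags=0010 LS?F → skip

VAL = 0x27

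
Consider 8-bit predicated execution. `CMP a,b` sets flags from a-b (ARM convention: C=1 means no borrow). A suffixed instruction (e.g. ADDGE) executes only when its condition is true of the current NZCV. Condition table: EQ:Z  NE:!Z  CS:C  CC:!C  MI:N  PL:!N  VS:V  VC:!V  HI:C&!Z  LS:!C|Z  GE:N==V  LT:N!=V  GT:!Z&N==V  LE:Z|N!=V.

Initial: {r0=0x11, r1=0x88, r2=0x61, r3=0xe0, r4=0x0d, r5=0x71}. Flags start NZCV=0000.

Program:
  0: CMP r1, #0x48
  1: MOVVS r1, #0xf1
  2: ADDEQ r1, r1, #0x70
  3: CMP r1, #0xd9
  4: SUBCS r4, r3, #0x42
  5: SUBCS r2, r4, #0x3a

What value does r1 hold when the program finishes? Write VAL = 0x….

VAL = 0xf1

0: ✓ CMP  NZCV=0011
1: ✓ MOVVS  r1←0xf1
2: · ADDEQ
3: ✓ CMP  NZCV=0010
4: ✓ SUBCS  r4←0x9e
5: ✓ SUBCS  r2←0x64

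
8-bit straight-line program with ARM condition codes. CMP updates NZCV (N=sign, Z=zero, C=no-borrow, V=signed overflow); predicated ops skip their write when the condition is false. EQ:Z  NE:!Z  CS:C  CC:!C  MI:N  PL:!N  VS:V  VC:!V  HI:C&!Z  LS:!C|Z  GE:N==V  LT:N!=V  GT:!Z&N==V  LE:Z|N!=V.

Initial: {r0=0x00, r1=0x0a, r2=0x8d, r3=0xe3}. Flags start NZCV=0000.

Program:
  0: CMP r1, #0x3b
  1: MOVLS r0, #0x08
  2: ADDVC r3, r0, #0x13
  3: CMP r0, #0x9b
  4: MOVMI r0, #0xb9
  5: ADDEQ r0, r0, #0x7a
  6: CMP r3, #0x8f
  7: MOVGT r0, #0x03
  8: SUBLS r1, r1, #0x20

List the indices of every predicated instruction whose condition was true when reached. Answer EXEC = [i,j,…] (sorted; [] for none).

[0] flags=1000 → (cmp)
[1] flags=1000 LS?T → r0=0x08
[2] flags=1000 VC?T → r3=0x1b
[3] flags=0000 → (cmp)
[4] flags=0000 MI?F → skip
[5] flags=0000 EQ?F → skip
[6] flags=1001 → (cmp)
[7] flags=1001 GT?T → r0=0x03
[8] flags=1001 LS?T → r1=0xea

EXEC = [1,2,7,8]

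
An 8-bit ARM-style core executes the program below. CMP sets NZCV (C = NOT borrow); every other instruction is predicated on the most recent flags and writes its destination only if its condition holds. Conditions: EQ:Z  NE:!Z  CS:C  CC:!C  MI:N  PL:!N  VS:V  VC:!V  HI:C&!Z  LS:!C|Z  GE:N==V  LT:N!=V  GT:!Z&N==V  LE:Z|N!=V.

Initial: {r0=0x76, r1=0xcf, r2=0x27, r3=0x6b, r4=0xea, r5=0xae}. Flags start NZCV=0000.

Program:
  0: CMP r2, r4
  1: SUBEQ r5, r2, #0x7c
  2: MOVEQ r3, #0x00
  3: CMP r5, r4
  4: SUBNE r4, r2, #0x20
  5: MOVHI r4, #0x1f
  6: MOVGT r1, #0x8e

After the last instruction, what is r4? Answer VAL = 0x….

VAL = 0x07

[0] flags=0000 → (cmp)
[1] flags=0000 EQ?F → skip
[2] flags=0000 EQ?F → skip
[3] flags=1000 → (cmp)
[4] flags=1000 NE?T → r4=0x07
[5] flags=1000 HI?F → skip
[6] flags=1000 GT?F → skip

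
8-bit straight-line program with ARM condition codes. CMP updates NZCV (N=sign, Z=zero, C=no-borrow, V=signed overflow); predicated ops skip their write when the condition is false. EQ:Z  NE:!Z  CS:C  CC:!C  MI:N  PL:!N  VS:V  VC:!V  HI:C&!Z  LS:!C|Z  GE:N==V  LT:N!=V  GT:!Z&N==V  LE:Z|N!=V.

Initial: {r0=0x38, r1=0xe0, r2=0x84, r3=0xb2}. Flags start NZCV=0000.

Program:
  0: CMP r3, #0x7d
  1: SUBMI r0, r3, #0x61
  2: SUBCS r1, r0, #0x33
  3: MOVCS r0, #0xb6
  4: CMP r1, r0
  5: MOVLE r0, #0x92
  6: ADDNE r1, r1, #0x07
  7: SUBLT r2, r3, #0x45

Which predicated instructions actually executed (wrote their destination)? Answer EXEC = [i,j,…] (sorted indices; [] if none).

0: ✓ CMP  NZCV=0011
1: · SUBMI
2: ✓ SUBCS  r1←0x05
3: ✓ MOVCS  r0←0xb6
4: ✓ CMP  NZCV=0000
5: · MOVLE
6: ✓ ADDNE  r1←0x0c
7: · SUBLT

EXEC = [2,3,6]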